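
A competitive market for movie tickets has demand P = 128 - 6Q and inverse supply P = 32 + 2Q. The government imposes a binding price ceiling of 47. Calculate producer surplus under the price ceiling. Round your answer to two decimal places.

Without the control, 128 - 6Q = 32 + 2Q so Q* = 12 and P* = 56.
At P = 47, sellers supply (47 - 32)/2 = 7.5 while buyers want more, so the quantity traded is 7.5 at price 47.
PS is the triangle above supply below 47: (1/2)(7.5)(47 - 32) = 56.25.

56.25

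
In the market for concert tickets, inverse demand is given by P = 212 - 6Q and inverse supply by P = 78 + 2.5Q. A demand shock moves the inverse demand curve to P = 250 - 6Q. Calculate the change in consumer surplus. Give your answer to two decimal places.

482.82

Initial equilibrium: Q_0 = 15.7647, P_0 = 117.4118; CS_0 = (1/2)(15.7647)(94.5882) = 745.5779, PS_0 = (1/2)(15.7647)(39.4118) = 310.6574.
New equilibrium: 250 - 6Q = 78 + 2.5Q gives Q_1 = 20.2353, P_1 = 128.5882; CS_1 = 1228.4014, PS_1 = 511.8339.
Change in consumer surplus = 1228.4014 - 745.5779 = 482.8235.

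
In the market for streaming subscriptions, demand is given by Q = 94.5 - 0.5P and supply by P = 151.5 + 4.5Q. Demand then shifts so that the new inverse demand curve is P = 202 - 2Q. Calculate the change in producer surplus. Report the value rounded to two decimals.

60.92

Rewriting demand in inverse form: P = 189 - 2Q.
Initial equilibrium: Q_0 = 5.7692, P_0 = 177.4615; CS_0 = (1/2)(5.7692)(11.5385) = 33.284, PS_0 = (1/2)(5.7692)(25.9615) = 74.8891.
New equilibrium: 202 - 2Q = 151.5 + 4.5Q gives Q_1 = 7.7692, P_1 = 186.4615; CS_1 = 60.3609, PS_1 = 135.8121.
Change in producer surplus = 135.8121 - 74.8891 = 60.9231.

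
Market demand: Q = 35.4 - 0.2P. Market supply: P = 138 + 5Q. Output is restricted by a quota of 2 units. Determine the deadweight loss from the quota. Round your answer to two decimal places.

Rewriting demand in inverse form: P = 177 - 5Q.
Unrestricted equilibrium: Q* = (177 - 138)/(5 + 5) = 3.9.
At Q = 2 the demand price is 177 - 5(2) = 167 and the supply price is 138 + 5(2) = 148.
DWL = (1/2)(gap between curves at 2) x (Q* - 2) = (1/2)(19)(1.9) = 18.05.

18.05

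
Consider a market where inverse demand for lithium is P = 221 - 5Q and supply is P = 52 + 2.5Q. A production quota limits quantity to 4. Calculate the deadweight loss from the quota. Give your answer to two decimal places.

Unrestricted equilibrium: Q* = (221 - 52)/(5 + 2.5) = 22.5333.
At Q = 4 the demand price is 221 - 5(4) = 201 and the supply price is 52 + 2.5(4) = 62.
DWL = (1/2)(gap between curves at 4) x (Q* - 4) = (1/2)(139)(18.5333) = 1288.0667.

1288.07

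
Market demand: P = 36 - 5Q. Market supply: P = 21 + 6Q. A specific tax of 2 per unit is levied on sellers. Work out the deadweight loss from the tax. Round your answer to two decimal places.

Pre-tax equilibrium: 36 - 5Q = 21 + 6Q gives Q* = 1.3636, P* = 29.1818.
A tax on sellers shifts supply up by 2: 36 - 5Q = 21 + 6Q + 2, so Q_t = 1.1818. Buyers pay P_b = 30.0909; sellers receive P_s = P_b - 2 = 28.0909.
The welfare triangle lost has base Q* - Q_t = 0.1818 and height t = 2, so DWL = (1/2)(0.1818)(2) = 0.1818.

0.18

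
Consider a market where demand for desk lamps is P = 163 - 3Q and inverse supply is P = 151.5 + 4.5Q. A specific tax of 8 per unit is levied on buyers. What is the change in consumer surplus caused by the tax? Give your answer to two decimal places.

-3.20

Pre-tax equilibrium: 163 - 3Q = 151.5 + 4.5Q gives Q* = 1.5333, P* = 158.4.
With the tax, buyers' net willingness to pay falls by 8: (163 - 8) - 3Q = 151.5 + 4.5Q, so Q_t = 0.4667. Buyers pay P_b = 161.6; sellers receive P_s = P_b - 8 = 153.6.
CS falls from (1/2)(1.5333)(4.6) = 3.5267 to (1/2)(0.4667)(1.4) = 0.3267, a change of -3.2.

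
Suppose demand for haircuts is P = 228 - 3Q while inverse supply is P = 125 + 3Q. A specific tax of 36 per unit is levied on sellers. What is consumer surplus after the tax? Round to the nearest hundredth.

187.04

Pre-tax equilibrium: 228 - 3Q = 125 + 3Q gives Q* = 17.1667, P* = 176.5.
With the tax, sellers need 36 more per unit: 228 - 3Q = 125 + 3Q + 36, so Q_t = 11.1667. Buyers pay P_b = 194.5; sellers receive P_s = P_b - 36 = 158.5.
Consumer surplus is the triangle under demand above P_b: (1/2)(11.1667)(228 - 194.5) = 187.0417.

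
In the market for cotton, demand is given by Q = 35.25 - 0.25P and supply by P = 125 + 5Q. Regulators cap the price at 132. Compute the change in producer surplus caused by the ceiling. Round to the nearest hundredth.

-3.00

Rewriting demand in inverse form: P = 141 - 4Q.
Free-market equilibrium: 141 - 4Q = 125 + 5Q gives Q* = 1.7778, P* = 133.8889.
At the ceiling price 132, quantity supplied is (132 - 125)/5 = 1.4; supply is the short side, so Q = 1.4 trades at P = 132.
PS goes from (1/2)(1.7778)(8.8889) = 7.9012 to 4.9 (computed as (132 - 125)(1.4) - (1/2)(5)(1.4)^2), a change of -3.0012.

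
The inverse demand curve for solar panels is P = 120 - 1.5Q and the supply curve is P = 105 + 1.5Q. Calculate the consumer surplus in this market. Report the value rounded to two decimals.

18.75

Setting demand equal to supply, 15 = 3Q, so Q* = 5 and P* = 112.5.
CS is the area between the demand curve and P* from 0 to Q*: (1/2)(5)(7.5) = 18.75.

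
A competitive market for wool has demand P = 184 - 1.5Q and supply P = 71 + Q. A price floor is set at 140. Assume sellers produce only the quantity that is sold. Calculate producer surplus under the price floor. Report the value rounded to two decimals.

1593.78

Free-market equilibrium: 184 - 1.5Q = 71 + Q gives Q* = 45.2, P* = 116.2.
At the floor price 140, quantity demanded is (184 - 140)/1.5 = 29.3333; demand is the short side, so Q = 29.3333 trades at P = 140.
The supply price at Q = 29.3333 is 100.3333. PS is the trapezoid between 140 and supply over [0, 29.3333]: (1/2)[(140 - 71) + (140 - 100.3333)](29.3333) = 1593.7778.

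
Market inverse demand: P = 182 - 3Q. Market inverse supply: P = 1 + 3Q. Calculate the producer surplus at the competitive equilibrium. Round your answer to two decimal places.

Setting demand equal to supply, 181 = 6Q, so Q* = 30.1667 and P* = 91.5.
Producer surplus is the triangle above supply below P*: (1/2)(30.1667)(91.5 - 1) = (1/2)(30.1667)(90.5) = 1365.0417.

1365.04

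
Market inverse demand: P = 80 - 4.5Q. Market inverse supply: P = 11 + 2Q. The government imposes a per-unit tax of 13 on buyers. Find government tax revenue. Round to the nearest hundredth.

Without the tax, 80 - 4.5Q = 11 + 2Q so Q* = 10.6154 and P* = 32.2308.
With the tax, buyers' net willingness to pay falls by 13: (80 - 13) - 4.5Q = 11 + 2Q, so Q_t = 8.6154. Buyers pay P_b = 41.2308; sellers receive P_s = P_b - 13 = 28.2308.
Revenue is the tax times quantity traded: 13 x 8.6154 = 112.

112.00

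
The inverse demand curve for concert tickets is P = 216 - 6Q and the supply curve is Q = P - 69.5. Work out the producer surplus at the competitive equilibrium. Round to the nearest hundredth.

Rewriting supply in inverse form: P = 69.5 + Q.
Equilibrium: 216 - 6Q = 69.5 + Q, so Q* = 20.9286 and P* = 90.4286.
Producer surplus is the triangle above supply below P*: (1/2)(20.9286)(90.4286 - 69.5) = (1/2)(20.9286)(20.9286) = 219.0026.

219.00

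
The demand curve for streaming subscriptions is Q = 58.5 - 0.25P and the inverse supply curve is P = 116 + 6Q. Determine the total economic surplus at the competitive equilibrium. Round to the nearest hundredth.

Rewriting demand in inverse form: P = 234 - 4Q.
Set 234 - 4Q = 116 + 6Q, which gives 118 = 10Q, so Q* = 11.8 and P* = 234 - 4(11.8) = 186.8.
CS = (1/2)(11.8)(47.2) = 278.48 and PS = (1/2)(11.8)(70.8) = 417.72, so total surplus = 696.2.

696.20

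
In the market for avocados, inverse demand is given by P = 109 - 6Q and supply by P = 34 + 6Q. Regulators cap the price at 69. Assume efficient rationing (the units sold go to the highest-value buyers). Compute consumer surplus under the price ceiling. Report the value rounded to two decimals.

131.25

Without the control, 109 - 6Q = 34 + 6Q so Q* = 6.25 and P* = 71.5.
At the ceiling price 69, quantity supplied is (69 - 34)/6 = 5.8333; supply is the short side, so Q = 5.8333 trades at P = 69.
The demand price at Q = 5.8333 is 74. CS is the trapezoid between demand and 69 over [0, 5.8333]: (1/2)[(109 - 69) + (74 - 69)](5.8333) = 131.25.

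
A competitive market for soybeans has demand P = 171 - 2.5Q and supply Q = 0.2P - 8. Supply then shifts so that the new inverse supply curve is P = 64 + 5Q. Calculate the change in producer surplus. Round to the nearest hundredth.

Rewriting supply in inverse form: P = 40 + 5Q.
Initial equilibrium: Q_0 = 17.4667, P_0 = 127.3333; CS_0 = (1/2)(17.4667)(43.6667) = 381.3556, PS_0 = (1/2)(17.4667)(87.3333) = 762.7111.
New equilibrium: 171 - 2.5Q = 64 + 5Q gives Q_1 = 14.2667, P_1 = 135.3333; CS_1 = 254.4222, PS_1 = 508.8444.
Change in producer surplus = 508.8444 - 762.7111 = -253.8667.

-253.87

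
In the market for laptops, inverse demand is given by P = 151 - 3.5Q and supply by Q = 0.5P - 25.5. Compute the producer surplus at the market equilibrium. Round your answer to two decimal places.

330.58

Rewriting supply in inverse form: P = 51 + 2Q.
Setting demand equal to supply, 100 = 5.5Q, so Q* = 18.1818 and P* = 87.3636.
PS is the area between P* and the supply curve from 0 to Q*: (1/2)(18.1818)(36.3636) = 330.5785.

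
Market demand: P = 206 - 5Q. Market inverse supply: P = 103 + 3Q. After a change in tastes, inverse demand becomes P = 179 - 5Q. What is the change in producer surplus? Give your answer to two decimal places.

Initial equilibrium: Q_0 = 12.875, P_0 = 141.625; CS_0 = (1/2)(12.875)(64.375) = 414.4141, PS_0 = (1/2)(12.875)(38.625) = 248.6484.
New equilibrium: 179 - 5Q = 103 + 3Q gives Q_1 = 9.5, P_1 = 131.5; CS_1 = 225.625, PS_1 = 135.375.
Change in producer surplus = 135.375 - 248.6484 = -113.2734.

-113.27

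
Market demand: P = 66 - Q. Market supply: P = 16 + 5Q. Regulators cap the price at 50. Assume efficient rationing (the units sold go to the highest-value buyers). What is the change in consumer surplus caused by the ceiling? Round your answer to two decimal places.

50.96

Free-market equilibrium: 66 - Q = 16 + 5Q gives Q* = 8.3333, P* = 57.6667.
At P = 50, sellers supply (50 - 16)/5 = 6.8 while buyers want more, so the quantity traded is 6.8 at price 50.
CS goes from (1/2)(8.3333)(8.3333) = 34.7222 to 85.68 (computed as (66 - 50)(6.8) - (1/2)(1)(6.8)^2), a change of 50.9578.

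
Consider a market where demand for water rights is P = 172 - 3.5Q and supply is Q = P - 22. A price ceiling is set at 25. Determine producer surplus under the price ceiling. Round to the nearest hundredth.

Rewriting supply in inverse form: P = 22 + Q.
Without the control, 172 - 3.5Q = 22 + Q so Q* = 33.3333 and P* = 55.3333.
At P = 25, sellers supply (25 - 22)/1 = 3 while buyers want more, so the quantity traded is 3 at price 25.
PS is the triangle above supply below 25: (1/2)(3)(25 - 22) = 4.5.

4.50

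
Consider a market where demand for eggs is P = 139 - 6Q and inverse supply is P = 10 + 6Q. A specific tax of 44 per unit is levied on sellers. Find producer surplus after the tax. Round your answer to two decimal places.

Without the tax, 139 - 6Q = 10 + 6Q so Q* = 10.75 and P* = 74.5.
With the tax, sellers need 44 more per unit: 139 - 6Q = 10 + 6Q + 44, so Q_t = 7.0833. Buyers pay P_b = 96.5; sellers receive P_s = P_b - 44 = 52.5.
Producer surplus is the triangle above supply below P_s: (1/2)(7.0833)(52.5 - 10) = 150.5208.

150.52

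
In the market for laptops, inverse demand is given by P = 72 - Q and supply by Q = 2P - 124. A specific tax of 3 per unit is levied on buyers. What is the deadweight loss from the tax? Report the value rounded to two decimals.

3.00

Rewriting supply in inverse form: P = 62 + 0.5Q.
Without the tax, 72 - Q = 62 + 0.5Q so Q* = 6.6667 and P* = 65.3333.
A tax on buyers shifts demand down by 3: (72 - 3) - Q = 62 + 0.5Q, so Q_t = 4.6667. Buyers pay P_b = 67.3333; sellers receive P_s = P_b - 3 = 64.3333.
Deadweight loss is the triangle between the curves from Q_t to Q*: (1/2)(6.6667 - 4.6667)(3) = 3.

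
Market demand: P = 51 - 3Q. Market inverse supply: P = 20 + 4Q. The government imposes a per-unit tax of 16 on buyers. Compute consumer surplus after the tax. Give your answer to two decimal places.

6.89

Without the tax, 51 - 3Q = 20 + 4Q so Q* = 4.4286 and P* = 37.7143.
A tax on buyers shifts demand down by 16: (51 - 16) - 3Q = 20 + 4Q, so Q_t = 2.1429. Buyers pay P_b = 44.5714; sellers receive P_s = P_b - 16 = 28.5714.
Consumer surplus is the triangle under demand above P_b: (1/2)(2.1429)(51 - 44.5714) = 6.8878.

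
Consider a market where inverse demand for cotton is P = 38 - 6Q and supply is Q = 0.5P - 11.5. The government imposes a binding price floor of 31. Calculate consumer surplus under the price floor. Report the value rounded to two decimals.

Rewriting supply in inverse form: P = 23 + 2Q.
Free-market equilibrium: 38 - 6Q = 23 + 2Q gives Q* = 1.875, P* = 26.75.
At P = 31, buyers demand (38 - 31)/6 = 1.1667 while sellers would supply more, so the quantity traded is 1.1667 at price 31.
CS is the triangle under demand above 31: (1/2)(1.1667)(38 - 31) = 4.0833.

4.08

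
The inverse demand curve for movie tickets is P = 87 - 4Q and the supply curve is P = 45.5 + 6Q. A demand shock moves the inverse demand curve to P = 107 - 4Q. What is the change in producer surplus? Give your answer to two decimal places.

Initial equilibrium: Q_0 = 4.15, P_0 = 70.4; CS_0 = (1/2)(4.15)(16.6) = 34.445, PS_0 = (1/2)(4.15)(24.9) = 51.6675.
New equilibrium: 107 - 4Q = 45.5 + 6Q gives Q_1 = 6.15, P_1 = 82.4; CS_1 = 75.645, PS_1 = 113.4675.
Change in producer surplus = 113.4675 - 51.6675 = 61.8.

61.80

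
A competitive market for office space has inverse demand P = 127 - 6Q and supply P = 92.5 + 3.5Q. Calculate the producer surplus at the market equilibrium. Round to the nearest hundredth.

23.08

Equilibrium: 127 - 6Q = 92.5 + 3.5Q, so Q* = 3.6316 and P* = 105.2105.
PS is the area between P* and the supply curve from 0 to Q*: (1/2)(3.6316)(12.7105) = 23.0796.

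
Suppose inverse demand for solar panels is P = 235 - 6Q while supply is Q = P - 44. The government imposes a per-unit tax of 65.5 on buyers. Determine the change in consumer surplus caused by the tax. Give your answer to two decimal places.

-1269.23

Rewriting supply in inverse form: P = 44 + Q.
Pre-tax equilibrium: 235 - 6Q = 44 + Q gives Q* = 27.2857, P* = 71.2857.
A tax on buyers shifts demand down by 65.5: (235 - 65.5) - 6Q = 44 + Q, so Q_t = 17.9286. Buyers pay P_b = 127.4286; sellers receive P_s = P_b - 65.5 = 61.9286.
Consumers lose the trapezoid between P* and P_b out to Q_t plus the triangle from Q_t to Q*: change in CS = 964.301 - 2233.5306 = -1269.2296.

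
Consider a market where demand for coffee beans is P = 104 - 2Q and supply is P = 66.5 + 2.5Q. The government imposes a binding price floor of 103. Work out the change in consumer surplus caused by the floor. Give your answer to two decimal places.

-69.19

Without the control, 104 - 2Q = 66.5 + 2.5Q so Q* = 8.3333 and P* = 87.3333.
At the floor price 103, quantity demanded is (104 - 103)/2 = 0.5; demand is the short side, so Q = 0.5 trades at P = 103.
CS goes from (1/2)(8.3333)(16.6667) = 69.4444 to 0.25 (computed as (104 - 103)(0.5) - (1/2)(2)(0.5)^2), a change of -69.1944.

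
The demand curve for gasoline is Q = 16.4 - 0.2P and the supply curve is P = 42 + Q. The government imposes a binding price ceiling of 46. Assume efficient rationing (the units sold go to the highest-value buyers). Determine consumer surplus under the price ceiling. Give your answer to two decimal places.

Rewriting demand in inverse form: P = 82 - 5Q.
Without the control, 82 - 5Q = 42 + Q so Q* = 6.6667 and P* = 48.6667.
At P = 46, sellers supply (46 - 42)/1 = 4 while buyers want more, so the quantity traded is 4 at price 46.
The demand price at Q = 4 is 62. CS is the trapezoid between demand and 46 over [0, 4]: (1/2)[(82 - 46) + (62 - 46)](4) = 104.

104.00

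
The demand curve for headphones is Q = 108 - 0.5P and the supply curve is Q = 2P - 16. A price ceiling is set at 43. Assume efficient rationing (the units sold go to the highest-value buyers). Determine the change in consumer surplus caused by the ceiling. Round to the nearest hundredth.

287.76

Rewriting demand in inverse form: P = 216 - 2Q.
Rewriting supply in inverse form: P = 8 + 0.5Q.
Without the control, 216 - 2Q = 8 + 0.5Q so Q* = 83.2 and P* = 49.6.
At the ceiling price 43, quantity supplied is (43 - 8)/0.5 = 70; supply is the short side, so Q = 70 trades at P = 43.
CS goes from (1/2)(83.2)(166.4) = 6922.24 to 7210 (computed as (216 - 43)(70) - (1/2)(2)(70)^2), a change of 287.76.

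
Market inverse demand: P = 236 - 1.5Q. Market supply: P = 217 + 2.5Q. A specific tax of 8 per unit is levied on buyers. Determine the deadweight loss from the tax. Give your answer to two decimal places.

Without the tax, 236 - 1.5Q = 217 + 2.5Q so Q* = 4.75 and P* = 228.875.
A tax on buyers shifts demand down by 8: (236 - 8) - 1.5Q = 217 + 2.5Q, so Q_t = 2.75. Buyers pay P_b = 231.875; sellers receive P_s = P_b - 8 = 223.875.
The welfare triangle lost has base Q* - Q_t = 2 and height t = 8, so DWL = (1/2)(2)(8) = 8.

8.00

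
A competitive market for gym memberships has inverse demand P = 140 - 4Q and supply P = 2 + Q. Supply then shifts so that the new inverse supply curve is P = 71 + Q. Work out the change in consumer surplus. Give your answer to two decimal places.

Initial equilibrium: Q_0 = 27.6, P_0 = 29.6; CS_0 = (1/2)(27.6)(110.4) = 1523.52, PS_0 = (1/2)(27.6)(27.6) = 380.88.
New equilibrium: 140 - 4Q = 71 + Q gives Q_1 = 13.8, P_1 = 84.8; CS_1 = 380.88, PS_1 = 95.22.
Change in consumer surplus = 380.88 - 1523.52 = -1142.64.

-1142.64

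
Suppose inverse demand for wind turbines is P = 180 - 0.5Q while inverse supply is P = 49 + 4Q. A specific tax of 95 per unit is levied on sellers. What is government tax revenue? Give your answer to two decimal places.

Pre-tax equilibrium: 180 - 0.5Q = 49 + 4Q gives Q* = 29.1111, P* = 165.4444.
With the tax, sellers need 95 more per unit: 180 - 0.5Q = 49 + 4Q + 95, so Q_t = 8. Buyers pay P_b = 176; sellers receive P_s = P_b - 95 = 81.
Tax revenue = t x Q_t = 95 x 8 = 760.

760.00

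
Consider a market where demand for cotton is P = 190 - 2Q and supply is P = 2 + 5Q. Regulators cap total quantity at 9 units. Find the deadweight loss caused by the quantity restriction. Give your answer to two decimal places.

Unrestricted equilibrium: Q* = (190 - 2)/(2 + 5) = 26.8571.
At Q = 9 the demand price is 190 - 2(9) = 172 and the supply price is 2 + 5(9) = 47.
DWL = (1/2)(gap between curves at 9) x (Q* - 9) = (1/2)(125)(17.8571) = 1116.0714.

1116.07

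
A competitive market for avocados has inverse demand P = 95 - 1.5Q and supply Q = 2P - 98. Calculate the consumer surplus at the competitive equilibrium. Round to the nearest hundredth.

396.75

Rewriting supply in inverse form: P = 49 + 0.5Q.
Setting demand equal to supply, 46 = 2Q, so Q* = 23 and P* = 60.5.
The demand choke price is 95, so CS = (1/2)(Q*)(95 - P*) = (1/2)(23)(34.5) = 396.75.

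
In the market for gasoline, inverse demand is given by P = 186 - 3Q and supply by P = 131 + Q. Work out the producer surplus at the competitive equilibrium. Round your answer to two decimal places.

Setting demand equal to supply, 55 = 4Q, so Q* = 13.75 and P* = 144.75.
Producer surplus is the triangle above supply below P*: (1/2)(13.75)(144.75 - 131) = (1/2)(13.75)(13.75) = 94.5312.

94.53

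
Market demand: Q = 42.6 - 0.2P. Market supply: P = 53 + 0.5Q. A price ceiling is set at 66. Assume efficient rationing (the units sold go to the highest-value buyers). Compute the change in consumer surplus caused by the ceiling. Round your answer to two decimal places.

Rewriting demand in inverse form: P = 213 - 5Q.
Without the control, 213 - 5Q = 53 + 0.5Q so Q* = 29.0909 and P* = 67.5455.
At the ceiling price 66, quantity supplied is (66 - 53)/0.5 = 26; supply is the short side, so Q = 26 trades at P = 66.
CS goes from (1/2)(29.0909)(145.4545) = 2115.7025 to 2132 (computed as (213 - 66)(26) - (1/2)(5)(26)^2), a change of 16.2975.

16.30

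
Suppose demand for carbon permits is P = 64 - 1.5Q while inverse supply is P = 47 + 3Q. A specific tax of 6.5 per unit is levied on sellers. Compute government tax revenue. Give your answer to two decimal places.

15.17

Without the tax, 64 - 1.5Q = 47 + 3Q so Q* = 3.7778 and P* = 58.3333.
With the tax, sellers need 6.5 more per unit: 64 - 1.5Q = 47 + 3Q + 6.5, so Q_t = 2.3333. Buyers pay P_b = 60.5; sellers receive P_s = P_b - 6.5 = 54.
Tax revenue = t x Q_t = 6.5 x 2.3333 = 15.1667.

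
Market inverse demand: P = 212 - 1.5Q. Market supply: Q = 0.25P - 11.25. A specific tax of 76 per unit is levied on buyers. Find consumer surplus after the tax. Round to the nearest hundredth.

Rewriting supply in inverse form: P = 45 + 4Q.
Without the tax, 212 - 1.5Q = 45 + 4Q so Q* = 30.3636 and P* = 166.4545.
With the tax, buyers' net willingness to pay falls by 76: (212 - 76) - 1.5Q = 45 + 4Q, so Q_t = 16.5455. Buyers pay P_b = 187.1818; sellers receive P_s = P_b - 76 = 111.1818.
Consumer surplus is the triangle under demand above P_b: (1/2)(16.5455)(212 - 187.1818) = 205.314.

205.31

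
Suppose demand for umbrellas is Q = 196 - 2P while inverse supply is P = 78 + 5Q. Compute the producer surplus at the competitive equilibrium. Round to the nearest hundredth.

33.06

Rewriting demand in inverse form: P = 98 - 0.5Q.
Setting demand equal to supply, 20 = 5.5Q, so Q* = 3.6364 and P* = 96.1818.
The supply curve's price intercept is 78, so PS = (1/2)(Q*)(P* - 78) = (1/2)(3.6364)(18.1818) = 33.0579.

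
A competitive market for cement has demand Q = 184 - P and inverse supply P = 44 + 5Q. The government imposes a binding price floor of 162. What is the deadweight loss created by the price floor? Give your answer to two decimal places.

5.33

Rewriting demand in inverse form: P = 184 - Q.
Without the control, 184 - Q = 44 + 5Q so Q* = 23.3333 and P* = 160.6667.
At P = 162, buyers demand (184 - 162)/1 = 22 while sellers would supply more, so the quantity traded is 22 at price 162.
The lost-trades triangle has base Q* - 22 = 1.3333 and height equal to the gap between the curves at Q = 22, which is 162 - 154 = 8. DWL = (1/2)(1.3333)(8) = 5.3333.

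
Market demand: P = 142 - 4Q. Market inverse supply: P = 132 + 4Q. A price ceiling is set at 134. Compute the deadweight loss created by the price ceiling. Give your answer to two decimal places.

2.25

Free-market equilibrium: 142 - 4Q = 132 + 4Q gives Q* = 1.25, P* = 137.
At P = 134, sellers supply (134 - 132)/4 = 0.5 while buyers want more, so the quantity traded is 0.5 at price 134.
The lost-trades triangle has base Q* - 0.5 = 0.75 and height equal to the gap between the curves at Q = 0.5, which is 140 - 134 = 6. DWL = (1/2)(0.75)(6) = 2.25.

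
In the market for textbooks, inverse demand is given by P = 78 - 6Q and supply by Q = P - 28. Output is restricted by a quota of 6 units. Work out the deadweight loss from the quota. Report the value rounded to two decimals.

Rewriting supply in inverse form: P = 28 + Q.
Without the quota, 78 - 6Q = 28 + Q gives Q* = 7.1429.
At Q = 6 the demand price is 78 - 6(6) = 42 and the supply price is 28 + (6) = 34.
DWL = (1/2)(gap between curves at 6) x (Q* - 6) = (1/2)(8)(1.1429) = 4.5714.

4.57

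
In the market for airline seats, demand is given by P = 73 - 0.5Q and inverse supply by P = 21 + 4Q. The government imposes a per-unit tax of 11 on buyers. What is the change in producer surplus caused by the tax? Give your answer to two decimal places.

-101.04

Without the tax, 73 - 0.5Q = 21 + 4Q so Q* = 11.5556 and P* = 67.2222.
A tax on buyers shifts demand down by 11: (73 - 11) - 0.5Q = 21 + 4Q, so Q_t = 9.1111. Buyers pay P_b = 68.4444; sellers receive P_s = P_b - 11 = 57.4444.
PS falls from (1/2)(11.5556)(46.2222) = 267.0617 to (1/2)(9.1111)(36.4444) = 166.0247, a change of -101.037.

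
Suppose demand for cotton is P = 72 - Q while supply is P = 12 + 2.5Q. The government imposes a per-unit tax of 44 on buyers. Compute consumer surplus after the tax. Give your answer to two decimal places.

10.45

Without the tax, 72 - Q = 12 + 2.5Q so Q* = 17.1429 and P* = 54.8571.
With the tax, buyers' net willingness to pay falls by 44: (72 - 44) - Q = 12 + 2.5Q, so Q_t = 4.5714. Buyers pay P_b = 67.4286; sellers receive P_s = P_b - 44 = 23.4286.
Consumer surplus is the triangle under demand above P_b: (1/2)(4.5714)(72 - 67.4286) = 10.449.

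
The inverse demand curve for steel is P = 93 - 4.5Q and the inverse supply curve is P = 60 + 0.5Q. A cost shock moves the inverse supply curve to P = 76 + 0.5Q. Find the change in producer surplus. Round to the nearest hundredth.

Initial equilibrium: Q_0 = 6.6, P_0 = 63.3; CS_0 = (1/2)(6.6)(29.7) = 98.01, PS_0 = (1/2)(6.6)(3.3) = 10.89.
New equilibrium: 93 - 4.5Q = 76 + 0.5Q gives Q_1 = 3.4, P_1 = 77.7; CS_1 = 26.01, PS_1 = 2.89.
Change in producer surplus = 2.89 - 10.89 = -8.

-8.00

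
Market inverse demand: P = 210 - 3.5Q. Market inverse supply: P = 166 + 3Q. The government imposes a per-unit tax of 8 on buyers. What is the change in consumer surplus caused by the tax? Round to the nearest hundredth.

Without the tax, 210 - 3.5Q = 166 + 3Q so Q* = 6.7692 and P* = 186.3077.
With the tax, buyers' net willingness to pay falls by 8: (210 - 8) - 3.5Q = 166 + 3Q, so Q_t = 5.5385. Buyers pay P_b = 190.6154; sellers receive P_s = P_b - 8 = 182.6154.
Consumers lose the trapezoid between P* and P_b out to Q_t plus the triangle from Q_t to Q*: change in CS = 53.6805 - 80.1893 = -26.5089.

-26.51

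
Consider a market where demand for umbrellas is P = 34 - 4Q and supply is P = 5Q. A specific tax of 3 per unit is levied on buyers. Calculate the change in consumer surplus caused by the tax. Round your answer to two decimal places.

-4.81

Without the tax, 34 - 4Q = 5Q so Q* = 3.7778 and P* = 18.8889.
A tax on buyers shifts demand down by 3: (34 - 3) - 4Q = 5Q, so Q_t = 3.4444. Buyers pay P_b = 20.2222; sellers receive P_s = P_b - 3 = 17.2222.
CS falls from (1/2)(3.7778)(15.1111) = 28.5432 to (1/2)(3.4444)(13.7778) = 23.7284, a change of -4.8148.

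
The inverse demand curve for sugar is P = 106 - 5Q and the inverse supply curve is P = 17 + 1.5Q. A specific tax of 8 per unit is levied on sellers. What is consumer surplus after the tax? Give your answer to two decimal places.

388.22

Pre-tax equilibrium: 106 - 5Q = 17 + 1.5Q gives Q* = 13.6923, P* = 37.5385.
With the tax, sellers need 8 more per unit: 106 - 5Q = 17 + 1.5Q + 8, so Q_t = 12.4615. Buyers pay P_b = 43.6923; sellers receive P_s = P_b - 8 = 35.6923.
CS = (1/2)(Q_t)(106 - P_b) = (1/2)(12.4615)(62.3077) = 388.2249.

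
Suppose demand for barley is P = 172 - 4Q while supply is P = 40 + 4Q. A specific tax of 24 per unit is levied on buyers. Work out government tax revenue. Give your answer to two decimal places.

Pre-tax equilibrium: 172 - 4Q = 40 + 4Q gives Q* = 16.5, P* = 106.
With the tax, buyers' net willingness to pay falls by 24: (172 - 24) - 4Q = 40 + 4Q, so Q_t = 13.5. Buyers pay P_b = 118; sellers receive P_s = P_b - 24 = 94.
Revenue is the tax times quantity traded: 24 x 13.5 = 324.

324.00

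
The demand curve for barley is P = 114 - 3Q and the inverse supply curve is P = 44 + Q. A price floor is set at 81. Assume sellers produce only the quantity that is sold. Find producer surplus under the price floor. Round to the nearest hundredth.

Without the control, 114 - 3Q = 44 + Q so Q* = 17.5 and P* = 61.5.
At P = 81, buyers demand (114 - 81)/3 = 11 while sellers would supply more, so the quantity traded is 11 at price 81.
The supply price at Q = 11 is 55. PS is the trapezoid between 81 and supply over [0, 11]: (1/2)[(81 - 44) + (81 - 55)](11) = 346.5.

346.50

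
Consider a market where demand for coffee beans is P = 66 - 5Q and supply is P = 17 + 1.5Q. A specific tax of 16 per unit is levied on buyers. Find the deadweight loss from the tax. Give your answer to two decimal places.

19.69

Without the tax, 66 - 5Q = 17 + 1.5Q so Q* = 7.5385 and P* = 28.3077.
A tax on buyers shifts demand down by 16: (66 - 16) - 5Q = 17 + 1.5Q, so Q_t = 5.0769. Buyers pay P_b = 40.6154; sellers receive P_s = P_b - 16 = 24.6154.
The welfare triangle lost has base Q* - Q_t = 2.4615 and height t = 16, so DWL = (1/2)(2.4615)(16) = 19.6923.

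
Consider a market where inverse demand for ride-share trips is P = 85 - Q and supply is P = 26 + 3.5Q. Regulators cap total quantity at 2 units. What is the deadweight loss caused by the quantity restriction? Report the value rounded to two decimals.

Unrestricted equilibrium: Q* = (85 - 26)/(1 + 3.5) = 13.1111.
At Q = 2 the demand price is 85 - (2) = 83 and the supply price is 26 + 3.5(2) = 33.
DWL = (1/2)(gap between curves at 2) x (Q* - 2) = (1/2)(50)(11.1111) = 277.7778.

277.78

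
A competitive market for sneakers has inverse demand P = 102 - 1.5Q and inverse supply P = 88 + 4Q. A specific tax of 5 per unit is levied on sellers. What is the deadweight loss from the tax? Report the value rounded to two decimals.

Pre-tax equilibrium: 102 - 1.5Q = 88 + 4Q gives Q* = 2.5455, P* = 98.1818.
With the tax, sellers need 5 more per unit: 102 - 1.5Q = 88 + 4Q + 5, so Q_t = 1.6364. Buyers pay P_b = 99.5455; sellers receive P_s = P_b - 5 = 94.5455.
The welfare triangle lost has base Q* - Q_t = 0.9091 and height t = 5, so DWL = (1/2)(0.9091)(5) = 2.2727.

2.27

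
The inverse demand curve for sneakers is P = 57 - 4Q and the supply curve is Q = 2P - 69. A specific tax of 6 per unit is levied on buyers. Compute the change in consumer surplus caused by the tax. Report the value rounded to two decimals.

-23.11

Rewriting supply in inverse form: P = 34.5 + 0.5Q.
Without the tax, 57 - 4Q = 34.5 + 0.5Q so Q* = 5 and P* = 37.
A tax on buyers shifts demand down by 6: (57 - 6) - 4Q = 34.5 + 0.5Q, so Q_t = 3.6667. Buyers pay P_b = 42.3333; sellers receive P_s = P_b - 6 = 36.3333.
Consumers lose the trapezoid between P* and P_b out to Q_t plus the triangle from Q_t to Q*: change in CS = 26.8889 - 50 = -23.1111.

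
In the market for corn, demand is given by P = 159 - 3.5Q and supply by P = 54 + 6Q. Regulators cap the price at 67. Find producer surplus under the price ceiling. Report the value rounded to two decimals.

Without the control, 159 - 3.5Q = 54 + 6Q so Q* = 11.0526 and P* = 120.3158.
At P = 67, sellers supply (67 - 54)/6 = 2.1667 while buyers want more, so the quantity traded is 2.1667 at price 67.
PS is the triangle above supply below 67: (1/2)(2.1667)(67 - 54) = 14.0833.

14.08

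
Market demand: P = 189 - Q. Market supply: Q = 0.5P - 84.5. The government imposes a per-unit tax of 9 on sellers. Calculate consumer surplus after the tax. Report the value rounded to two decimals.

Rewriting supply in inverse form: P = 169 + 2Q.
Without the tax, 189 - Q = 169 + 2Q so Q* = 6.6667 and P* = 182.3333.
With the tax, sellers need 9 more per unit: 189 - Q = 169 + 2Q + 9, so Q_t = 3.6667. Buyers pay P_b = 185.3333; sellers receive P_s = P_b - 9 = 176.3333.
CS = (1/2)(Q_t)(189 - P_b) = (1/2)(3.6667)(3.6667) = 6.7222.

6.72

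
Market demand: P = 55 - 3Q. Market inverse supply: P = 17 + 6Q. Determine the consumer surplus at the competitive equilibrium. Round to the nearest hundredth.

26.74

Set 55 - 3Q = 17 + 6Q, which gives 38 = 9Q, so Q* = 4.2222 and P* = 55 - 3(4.2222) = 42.3333.
Consumer surplus is the triangle under demand above P*: (1/2)(4.2222)(55 - 42.3333) = (1/2)(4.2222)(12.6667) = 26.7407.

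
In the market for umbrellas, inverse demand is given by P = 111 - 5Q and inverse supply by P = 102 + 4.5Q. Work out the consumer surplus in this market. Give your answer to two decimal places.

2.24

Equilibrium: 111 - 5Q = 102 + 4.5Q, so Q* = 0.9474 and P* = 106.2632.
CS is the area between the demand curve and P* from 0 to Q*: (1/2)(0.9474)(4.7368) = 2.2438.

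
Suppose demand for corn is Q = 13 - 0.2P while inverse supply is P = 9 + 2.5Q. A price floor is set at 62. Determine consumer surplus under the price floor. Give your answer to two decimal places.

0.90

Rewriting demand in inverse form: P = 65 - 5Q.
Without the control, 65 - 5Q = 9 + 2.5Q so Q* = 7.4667 and P* = 27.6667.
At the floor price 62, quantity demanded is (65 - 62)/5 = 0.6; demand is the short side, so Q = 0.6 trades at P = 62.
CS is the triangle under demand above 62: (1/2)(0.6)(65 - 62) = 0.9.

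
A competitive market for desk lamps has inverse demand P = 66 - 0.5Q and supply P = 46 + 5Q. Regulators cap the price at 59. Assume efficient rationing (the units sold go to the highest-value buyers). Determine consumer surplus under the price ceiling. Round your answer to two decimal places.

Free-market equilibrium: 66 - 0.5Q = 46 + 5Q gives Q* = 3.6364, P* = 64.1818.
At P = 59, sellers supply (59 - 46)/5 = 2.6 while buyers want more, so the quantity traded is 2.6 at price 59.
The demand price at Q = 2.6 is 64.7. CS is the trapezoid between demand and 59 over [0, 2.6]: (1/2)[(66 - 59) + (64.7 - 59)](2.6) = 16.51.

16.51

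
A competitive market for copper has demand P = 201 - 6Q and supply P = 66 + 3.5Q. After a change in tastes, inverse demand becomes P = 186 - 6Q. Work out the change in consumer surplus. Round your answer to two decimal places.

Initial equilibrium: Q_0 = 14.2105, P_0 = 115.7368; CS_0 = (1/2)(14.2105)(85.2632) = 605.8172, PS_0 = (1/2)(14.2105)(49.7368) = 353.3934.
New equilibrium: 186 - 6Q = 66 + 3.5Q gives Q_1 = 12.6316, P_1 = 110.2105; CS_1 = 478.6704, PS_1 = 279.2244.
Change in consumer surplus = 478.6704 - 605.8172 = -127.1468.

-127.15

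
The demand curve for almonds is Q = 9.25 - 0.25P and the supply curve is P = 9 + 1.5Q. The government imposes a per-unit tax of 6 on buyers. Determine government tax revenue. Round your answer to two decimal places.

Rewriting demand in inverse form: P = 37 - 4Q.
Without the tax, 37 - 4Q = 9 + 1.5Q so Q* = 5.0909 and P* = 16.6364.
With the tax, buyers' net willingness to pay falls by 6: (37 - 6) - 4Q = 9 + 1.5Q, so Q_t = 4. Buyers pay P_b = 21; sellers receive P_s = P_b - 6 = 15.
Tax revenue = t x Q_t = 6 x 4 = 24.

24.00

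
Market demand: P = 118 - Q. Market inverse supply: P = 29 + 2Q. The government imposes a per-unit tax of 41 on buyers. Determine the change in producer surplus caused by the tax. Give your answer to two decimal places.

-624.11

Pre-tax equilibrium: 118 - Q = 29 + 2Q gives Q* = 29.6667, P* = 88.3333.
With the tax, buyers' net willingness to pay falls by 41: (118 - 41) - Q = 29 + 2Q, so Q_t = 16. Buyers pay P_b = 102; sellers receive P_s = P_b - 41 = 61.
Producers lose the trapezoid between P_s and P* out to Q_t plus the triangle from Q_t to Q*: change in PS = 256 - 880.1111 = -624.1111.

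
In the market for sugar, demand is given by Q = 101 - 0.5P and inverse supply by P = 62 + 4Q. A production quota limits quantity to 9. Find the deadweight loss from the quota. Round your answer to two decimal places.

Rewriting demand in inverse form: P = 202 - 2Q.
Unrestricted equilibrium: Q* = (202 - 62)/(2 + 4) = 23.3333.
At Q = 9 the demand price is 202 - 2(9) = 184 and the supply price is 62 + 4(9) = 98.
Deadweight loss is the triangle between the curves from 9 to 23.3333: (1/2)(184 - 98)(23.3333 - 9) = 616.3333.

616.33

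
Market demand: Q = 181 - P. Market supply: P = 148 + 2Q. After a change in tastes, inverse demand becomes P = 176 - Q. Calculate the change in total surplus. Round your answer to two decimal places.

Rewriting demand in inverse form: P = 181 - Q.
Initial equilibrium: Q_0 = 11, P_0 = 170; CS_0 = (1/2)(11)(11) = 60.5, PS_0 = (1/2)(11)(22) = 121.
New equilibrium: 176 - Q = 148 + 2Q gives Q_1 = 9.3333, P_1 = 166.6667; CS_1 = 43.5556, PS_1 = 87.1111.
Change in total surplus = (43.5556 + 87.1111) - (60.5 + 121) = -50.8333.

-50.83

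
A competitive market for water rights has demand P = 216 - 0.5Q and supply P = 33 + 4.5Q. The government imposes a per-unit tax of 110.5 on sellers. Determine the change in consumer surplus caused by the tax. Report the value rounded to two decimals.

Pre-tax equilibrium: 216 - 0.5Q = 33 + 4.5Q gives Q* = 36.6, P* = 197.7.
A tax on sellers shifts supply up by 110.5: 216 - 0.5Q = 33 + 4.5Q + 110.5, so Q_t = 14.5. Buyers pay P_b = 208.75; sellers receive P_s = P_b - 110.5 = 98.25.
CS falls from (1/2)(36.6)(18.3) = 334.89 to (1/2)(14.5)(7.25) = 52.5625, a change of -282.3275.

-282.33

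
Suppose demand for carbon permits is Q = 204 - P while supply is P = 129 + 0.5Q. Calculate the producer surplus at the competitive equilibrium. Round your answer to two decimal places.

Rewriting demand in inverse form: P = 204 - Q.
Setting demand equal to supply, 75 = 1.5Q, so Q* = 50 and P* = 154.
The supply curve's price intercept is 129, so PS = (1/2)(Q*)(P* - 129) = (1/2)(50)(25) = 625.

625.00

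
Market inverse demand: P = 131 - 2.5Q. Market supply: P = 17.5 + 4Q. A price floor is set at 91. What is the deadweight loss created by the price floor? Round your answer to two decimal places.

Without the control, 131 - 2.5Q = 17.5 + 4Q so Q* = 17.4615 and P* = 87.3462.
At P = 91, buyers demand (131 - 91)/2.5 = 16 while sellers would supply more, so the quantity traded is 16 at price 91.
The lost-trades triangle has base Q* - 16 = 1.4615 and height equal to the gap between the curves at Q = 16, which is 91 - 81.5 = 9.5. DWL = (1/2)(1.4615)(9.5) = 6.9423.

6.94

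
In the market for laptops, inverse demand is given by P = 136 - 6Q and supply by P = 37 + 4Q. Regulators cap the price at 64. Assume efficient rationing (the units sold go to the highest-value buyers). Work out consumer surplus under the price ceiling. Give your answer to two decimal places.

349.31

Without the control, 136 - 6Q = 37 + 4Q so Q* = 9.9 and P* = 76.6.
At the ceiling price 64, quantity supplied is (64 - 37)/4 = 6.75; supply is the short side, so Q = 6.75 trades at P = 64.
The demand price at Q = 6.75 is 95.5. CS is the trapezoid between demand and 64 over [0, 6.75]: (1/2)[(136 - 64) + (95.5 - 64)](6.75) = 349.3125.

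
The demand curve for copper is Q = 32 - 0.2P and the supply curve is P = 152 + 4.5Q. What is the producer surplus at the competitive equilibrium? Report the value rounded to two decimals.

1.60

Rewriting demand in inverse form: P = 160 - 5Q.
Set 160 - 5Q = 152 + 4.5Q, which gives 8 = 9.5Q, so Q* = 0.8421 and P* = 160 - 5(0.8421) = 155.7895.
PS is the area between P* and the supply curve from 0 to Q*: (1/2)(0.8421)(3.7895) = 1.5956.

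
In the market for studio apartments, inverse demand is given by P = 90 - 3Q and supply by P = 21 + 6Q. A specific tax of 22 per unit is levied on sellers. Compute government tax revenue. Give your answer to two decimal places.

Without the tax, 90 - 3Q = 21 + 6Q so Q* = 7.6667 and P* = 67.
A tax on sellers shifts supply up by 22: 90 - 3Q = 21 + 6Q + 22, so Q_t = 5.2222. Buyers pay P_b = 74.3333; sellers receive P_s = P_b - 22 = 52.3333.
Revenue is the tax times quantity traded: 22 x 5.2222 = 114.8889.

114.89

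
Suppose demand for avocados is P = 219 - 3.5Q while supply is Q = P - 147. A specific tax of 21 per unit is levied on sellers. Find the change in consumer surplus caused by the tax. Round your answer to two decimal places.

-223.22

Rewriting supply in inverse form: P = 147 + Q.
Without the tax, 219 - 3.5Q = 147 + Q so Q* = 16 and P* = 163.
With the tax, sellers need 21 more per unit: 219 - 3.5Q = 147 + Q + 21, so Q_t = 11.3333. Buyers pay P_b = 179.3333; sellers receive P_s = P_b - 21 = 158.3333.
CS falls from (1/2)(16)(56) = 448 to (1/2)(11.3333)(39.6667) = 224.7778, a change of -223.2222.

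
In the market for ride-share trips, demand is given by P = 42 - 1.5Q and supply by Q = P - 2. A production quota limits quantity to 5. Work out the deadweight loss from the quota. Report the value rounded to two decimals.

151.25

Rewriting supply in inverse form: P = 2 + Q.
Without the quota, 42 - 1.5Q = 2 + Q gives Q* = 16.
At Q = 5 the demand price is 42 - 1.5(5) = 34.5 and the supply price is 2 + (5) = 7.
Deadweight loss is the triangle between the curves from 5 to 16: (1/2)(34.5 - 7)(16 - 5) = 151.25.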